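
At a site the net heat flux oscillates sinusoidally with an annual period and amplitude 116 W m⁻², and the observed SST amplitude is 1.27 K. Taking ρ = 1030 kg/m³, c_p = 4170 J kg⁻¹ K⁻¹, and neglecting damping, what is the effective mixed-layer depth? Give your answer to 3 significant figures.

107 m

ω = 2π / 3.15×10^7 s = 1.99×10^-7 s⁻¹.
Required C = F₀ / (A ω) = 116 / (1.27 × 1.99×10^-7) = 4.58×10^8 J/(m²·K).
D = C / (ρ c_p) = 4.58×10^8 / (1030 × 4170) = 107 m.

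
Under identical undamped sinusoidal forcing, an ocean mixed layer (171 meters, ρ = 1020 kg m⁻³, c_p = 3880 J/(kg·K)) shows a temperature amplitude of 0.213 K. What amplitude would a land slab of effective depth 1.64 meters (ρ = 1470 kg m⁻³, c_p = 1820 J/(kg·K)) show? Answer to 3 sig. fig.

C_ocean = 6.77×10^8 J/(m²·K); C_land = 4.39×10^6 J/(m²·K).
A ∝ 1/C ⇒ A_land = A_ocean × C_ocean/C_land = 0.213 × 154 = 32.9 K.

32.9 K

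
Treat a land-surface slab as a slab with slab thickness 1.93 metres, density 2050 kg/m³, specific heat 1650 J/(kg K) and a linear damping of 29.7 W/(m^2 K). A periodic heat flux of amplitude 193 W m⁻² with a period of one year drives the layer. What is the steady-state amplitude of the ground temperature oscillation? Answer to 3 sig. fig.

Areal heat capacity C = ρ c_p D = 2050 × 1650 × 1.93 = 6.53×10^6 J m⁻² K⁻¹.
Angular frequency ω = 2π / T = 2π / 3.15×10^7 s = 1.99×10^-7 s⁻¹.
√((Cω)² + λ²) = √((1.30)² + 29.7²) = 29.7 W/(m²·K).
Amplitude A = F₀ / √((Cω)²+λ²) = 193 / 29.7 = 6.49 K.

6.49 K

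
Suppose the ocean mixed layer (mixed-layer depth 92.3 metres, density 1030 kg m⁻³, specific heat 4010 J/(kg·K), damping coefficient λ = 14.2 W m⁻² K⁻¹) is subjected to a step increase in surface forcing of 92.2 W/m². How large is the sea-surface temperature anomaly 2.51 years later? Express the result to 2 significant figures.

Areal heat capacity C = ρ c_p D = 1030 × 4010 × 92.3 = 3.81×10^8 J/(m²·K).
τ = C / λ = 3.81×10^8 / 14.2 = 2.68×10^7 s.
Equilibrium anomaly ΔT_eq = F / λ = 92.2 / 14.2 = 6.49 K.
t = 2.51 years = 7.92×10^7 s, so t/τ = 2.95.
ΔT(t) = ΔT_eq (1 − e^(−t/τ)) = 6.49 × (1 − e^−2.95) = 6.15 K.

6.2 K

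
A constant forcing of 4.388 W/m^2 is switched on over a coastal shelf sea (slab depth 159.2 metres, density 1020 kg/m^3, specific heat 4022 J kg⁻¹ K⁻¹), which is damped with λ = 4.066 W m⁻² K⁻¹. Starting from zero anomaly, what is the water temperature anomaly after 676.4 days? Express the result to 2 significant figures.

Areal heat capacity C = ρ c_p D = 1020 × 4022 × 159.2 = 6.53×10^8 J/(m²·K).
τ = C / λ = 6.53×10^8 / 4.066 = 1.61×10^8 s.
Equilibrium anomaly ΔT_eq = F / λ = 4.388 / 4.066 = 1.08 K.
t = 676.4 days = 5.84×10^7 s, so t/τ = 0.364.
ΔT(t) = ΔT_eq (1 − e^(−t/τ)) = 1.08 × (1 − e^−0.364) = 0.329 K.

0.33 K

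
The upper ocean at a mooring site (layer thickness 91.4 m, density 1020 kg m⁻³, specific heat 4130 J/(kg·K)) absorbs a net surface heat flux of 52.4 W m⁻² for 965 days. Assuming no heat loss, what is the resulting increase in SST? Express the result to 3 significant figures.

11.3 K

Areal heat capacity C = ρ c_p D = 1020 × 4130 × 91.4 = 3.85×10^8 J m⁻² K⁻¹.
Net heat input Q = F Δt = 52.4 × (965 days × 86400 s/day) = 4.37×10^9 J/m².
ΔT = Q / C = 4.37×10^9 / 3.85×10^8 = 11.3 K.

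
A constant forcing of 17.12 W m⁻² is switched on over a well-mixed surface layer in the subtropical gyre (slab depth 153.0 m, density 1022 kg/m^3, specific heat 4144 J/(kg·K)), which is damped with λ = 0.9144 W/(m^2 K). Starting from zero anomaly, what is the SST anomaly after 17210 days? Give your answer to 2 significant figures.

Areal heat capacity C = ρ c_p D = 1022 × 4144 × 153.0 = 6.48×10^8 J m⁻² K⁻¹.
τ = C / λ = 6.48×10^8 / 0.9144 = 7.09×10^8 s.
Equilibrium anomaly ΔT_eq = F / λ = 17.12 / 0.9144 = 18.7 K.
t = 17210 days = 1.49×10^9 s, so t/τ = 2.10.
ΔT(t) = ΔT_eq (1 − e^(−t/τ)) = 18.7 × (1 − e^−2.10) = 16.4 K.

16 K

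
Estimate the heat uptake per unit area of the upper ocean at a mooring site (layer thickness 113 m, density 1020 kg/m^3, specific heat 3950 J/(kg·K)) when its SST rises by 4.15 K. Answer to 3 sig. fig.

Areal heat capacity C = ρ c_p D = 1020 × 3950 × 113 = 4.55×10^8 J/(m^2 K).
ΔQ = C ΔT = 4.55×10^8 × 4.15 = 1.89×10^9 J/m².

1.89×10^9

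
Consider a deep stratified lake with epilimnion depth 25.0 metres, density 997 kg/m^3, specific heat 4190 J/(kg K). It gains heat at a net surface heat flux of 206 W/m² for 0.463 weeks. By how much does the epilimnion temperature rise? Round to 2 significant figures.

0.55 K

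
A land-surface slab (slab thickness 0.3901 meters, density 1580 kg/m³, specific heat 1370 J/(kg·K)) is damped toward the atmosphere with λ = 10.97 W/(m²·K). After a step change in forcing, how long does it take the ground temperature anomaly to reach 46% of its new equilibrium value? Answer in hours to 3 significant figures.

Areal heat capacity C = ρ c_p D = 1580 × 1370 × 0.3901 = 8.44×10^5 J/(m²·K).
τ = C / λ = 8.44×10^5 / 10.97 = 77000 s.
Fraction reached: 1 − e^(−t/τ) = 0.46 ⇒ t = −τ ln(1 − 0.46) = τ × 0.616.
t = 47400 s = 13.2 hours.

13.2 hours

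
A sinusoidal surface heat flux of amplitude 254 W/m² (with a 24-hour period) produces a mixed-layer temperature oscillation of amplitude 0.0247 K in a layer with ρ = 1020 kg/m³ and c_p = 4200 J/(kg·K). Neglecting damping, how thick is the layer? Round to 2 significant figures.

33 m

ω = 2π / 86400 s = 7.27×10^-5 s⁻¹.
Required C = F₀ / (A ω) = 254 / (0.0247 × 7.27×10^-5) = 1.41×10^8 J/(m²·K).
D = C / (ρ c_p) = 1.41×10^8 / (1020 × 4200) = 33.0 m.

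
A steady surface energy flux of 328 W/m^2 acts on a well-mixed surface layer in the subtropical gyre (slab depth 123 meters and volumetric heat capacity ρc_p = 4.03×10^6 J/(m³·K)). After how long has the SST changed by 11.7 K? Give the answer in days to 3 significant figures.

Areal heat capacity C = ρc_p × D = 4.03×10^6 × 123 = 4.96×10^8 J/(m²·K).
Time required: Δt = C ΔT / F = 4.96×10^8 × 11.7 / 328 = 1.77×10^7 s.
In days: 1.77×10^7 s / (86400 s/day) = 205 days.

205 days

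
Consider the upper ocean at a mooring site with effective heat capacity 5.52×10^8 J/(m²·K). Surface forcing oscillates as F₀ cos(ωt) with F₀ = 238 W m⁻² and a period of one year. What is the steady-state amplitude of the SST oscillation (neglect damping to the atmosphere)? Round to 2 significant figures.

2.2 K

Areal heat capacity C = 5.52×10^8 J/(m²·K) (given).
Angular frequency ω = 2π / T = 2π / 3.15×10^7 s = 1.99×10^-7 s⁻¹.
Cω = 5.52×10^8 × 1.99×10^-7 = 110 W/(m²·K).
Amplitude A = F₀ / (Cω) = 238 / 110 = 2.16 K.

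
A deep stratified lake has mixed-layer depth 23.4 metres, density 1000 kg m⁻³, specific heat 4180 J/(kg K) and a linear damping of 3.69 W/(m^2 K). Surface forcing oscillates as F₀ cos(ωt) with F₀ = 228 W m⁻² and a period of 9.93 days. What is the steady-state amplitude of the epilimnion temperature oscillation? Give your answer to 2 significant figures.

Areal heat capacity C = ρ c_p D = 1000 × 4180 × 23.4 = 9.78×10^7 J m⁻² K⁻¹.
Angular frequency ω = 2π / T = 2π / 8.58×10^5 s = 7.32×10^-6 s⁻¹.
√((Cω)² + λ²) = √((716)² + 3.69²) = 716 W/(m²·K).
Amplitude A = F₀ / √((Cω)²+λ²) = 228 / 716 = 0.318 K.

0.32 K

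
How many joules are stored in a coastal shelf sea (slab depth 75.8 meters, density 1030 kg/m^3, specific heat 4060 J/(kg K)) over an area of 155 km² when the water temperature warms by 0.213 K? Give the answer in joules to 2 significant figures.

1.0×10^16 J

Areal heat capacity C = ρ c_p D = 1030 × 4060 × 75.8 = 3.17×10^8 J m⁻² K⁻¹.
Heat per unit area: q = C ΔT = 3.17×10^8 × 0.213 = 6.75×10^7 J/m².
Total heat: Q = q × A = 6.75×10^7 × (155 × 10⁶ m²) = 1.05×10^16 J.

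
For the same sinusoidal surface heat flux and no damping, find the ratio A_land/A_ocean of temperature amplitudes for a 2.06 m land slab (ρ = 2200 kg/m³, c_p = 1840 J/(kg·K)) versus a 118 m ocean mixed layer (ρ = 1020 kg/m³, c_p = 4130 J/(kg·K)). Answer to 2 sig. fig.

60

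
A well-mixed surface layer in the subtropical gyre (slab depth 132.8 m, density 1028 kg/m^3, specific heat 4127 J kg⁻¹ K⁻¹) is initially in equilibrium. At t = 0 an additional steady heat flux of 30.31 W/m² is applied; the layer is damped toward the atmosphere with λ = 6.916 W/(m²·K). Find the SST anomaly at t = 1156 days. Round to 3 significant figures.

3.10 K

Areal heat capacity C = ρ c_p D = 1028 × 4127 × 132.8 = 5.63×10^8 J m⁻² K⁻¹.
τ = C / λ = 5.63×10^8 / 6.916 = 8.15×10^7 s.
Equilibrium anomaly ΔT_eq = F / λ = 30.31 / 6.916 = 4.38 K.
t = 1156 days = 9.99×10^7 s, so t/τ = 1.23.
ΔT(t) = ΔT_eq (1 − e^(−t/τ)) = 4.38 × (1 − e^−1.23) = 3.10 K.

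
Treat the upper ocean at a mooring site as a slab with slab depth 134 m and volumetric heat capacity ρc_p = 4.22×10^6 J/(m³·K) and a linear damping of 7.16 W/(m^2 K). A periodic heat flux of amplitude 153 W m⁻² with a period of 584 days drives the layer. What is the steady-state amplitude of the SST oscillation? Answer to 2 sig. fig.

Areal heat capacity C = ρc_p × D = 4.22×10^6 × 134 = 5.65×10^8 J m⁻² K⁻¹.
Angular frequency ω = 2π / T = 2π / 5.05×10^7 s = 1.25×10^-7 s⁻¹.
√((Cω)² + λ²) = √((70.4)² + 7.16²) = 70.8 W/(m²·K).
Amplitude A = F₀ / √((Cω)²+λ²) = 153 / 70.8 = 2.16 K.

2.2 K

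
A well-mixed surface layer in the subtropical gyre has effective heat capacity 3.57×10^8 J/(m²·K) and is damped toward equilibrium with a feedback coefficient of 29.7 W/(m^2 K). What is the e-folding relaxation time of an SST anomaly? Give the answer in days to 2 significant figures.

140 days

Areal heat capacity C = 3.57×10^8 J/(m²·K) (given).
Relaxation time τ = C / λ = 3.57×10^8 / 29.7 = 1.20×10^7 s.
In days: 1.20×10^7 s / (86400 s/day) = 139 days.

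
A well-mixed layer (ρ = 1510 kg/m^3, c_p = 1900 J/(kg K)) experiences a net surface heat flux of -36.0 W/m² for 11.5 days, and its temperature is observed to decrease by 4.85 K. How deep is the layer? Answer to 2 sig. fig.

2.6 m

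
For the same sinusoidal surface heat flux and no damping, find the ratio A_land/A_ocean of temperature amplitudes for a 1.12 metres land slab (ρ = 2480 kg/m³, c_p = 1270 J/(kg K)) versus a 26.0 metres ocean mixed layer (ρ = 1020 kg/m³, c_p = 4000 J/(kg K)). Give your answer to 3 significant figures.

C_ocean = 1020 × 4000 × 26.0 = 1.06×10^8 J/(m²·K).
C_land = 2480 × 1270 × 1.12 = 3.53×10^6 J/(m²·K).
Undamped amplitude ∝ 1/C, so A_land/A_ocean = C_ocean/C_land = 30.1.

30.1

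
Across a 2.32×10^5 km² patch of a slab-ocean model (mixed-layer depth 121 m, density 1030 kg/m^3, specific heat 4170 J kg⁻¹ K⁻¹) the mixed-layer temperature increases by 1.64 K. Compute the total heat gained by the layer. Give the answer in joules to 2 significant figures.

2.0×10^20 J

Areal heat capacity C = ρ c_p D = 1030 × 4170 × 121 = 5.20×10^8 J/(m²·K).
Heat per unit area: q = C ΔT = 5.20×10^8 × 1.64 = 8.52×10^8 J/m².
Total heat: Q = q × A = 8.52×10^8 × (2.32×10^5 × 10⁶ m²) = 1.98×10^20 J.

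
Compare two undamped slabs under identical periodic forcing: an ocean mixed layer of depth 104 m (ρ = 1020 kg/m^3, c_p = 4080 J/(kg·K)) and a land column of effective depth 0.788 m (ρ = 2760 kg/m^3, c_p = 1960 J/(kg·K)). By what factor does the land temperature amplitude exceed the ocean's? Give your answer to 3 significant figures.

102

C_ocean = 1020 × 4080 × 104 = 4.33×10^8 J/(m²·K).
C_land = 2760 × 1960 × 0.788 = 4.26×10^6 J/(m²·K).
Undamped amplitude ∝ 1/C, so A_land/A_ocean = C_ocean/C_land = 102.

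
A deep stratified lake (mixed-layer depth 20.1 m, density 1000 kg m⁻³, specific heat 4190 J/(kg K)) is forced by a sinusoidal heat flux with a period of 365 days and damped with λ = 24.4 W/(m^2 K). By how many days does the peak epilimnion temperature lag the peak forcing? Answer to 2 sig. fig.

35 days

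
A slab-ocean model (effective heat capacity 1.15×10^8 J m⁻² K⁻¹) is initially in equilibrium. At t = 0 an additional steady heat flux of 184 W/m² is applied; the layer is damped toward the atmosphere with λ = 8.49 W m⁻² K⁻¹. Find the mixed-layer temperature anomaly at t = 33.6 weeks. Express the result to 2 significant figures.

17 K

Areal heat capacity C = 1.15×10^8 J m⁻² K⁻¹ (given).
τ = C / λ = 1.15×10^8 / 8.49 = 1.35×10^7 s.
Equilibrium anomaly ΔT_eq = F / λ = 184 / 8.49 = 21.7 K.
t = 33.6 weeks = 2.03×10^7 s, so t/τ = 1.50.
ΔT(t) = ΔT_eq (1 − e^(−t/τ)) = 21.7 × (1 − e^−1.50) = 16.8 K.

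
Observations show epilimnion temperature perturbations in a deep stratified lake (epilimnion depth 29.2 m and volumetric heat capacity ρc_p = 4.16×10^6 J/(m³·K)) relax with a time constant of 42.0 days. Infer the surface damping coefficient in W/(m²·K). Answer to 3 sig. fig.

Areal heat capacity C = ρc_p × D = 4.16×10^6 × 29.2 = 1.21×10^8 J/(m^2 K).
τ = 42.0 days = 3.63×10^6 s.
λ = C / τ = 1.21×10^8 / 3.63×10^6 = 33.5 W/(m²·K).

33.5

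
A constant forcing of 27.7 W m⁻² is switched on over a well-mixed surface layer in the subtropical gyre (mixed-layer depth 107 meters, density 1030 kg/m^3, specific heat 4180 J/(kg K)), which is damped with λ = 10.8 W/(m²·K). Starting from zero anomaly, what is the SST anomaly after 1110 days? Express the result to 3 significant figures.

2.29 K

Areal heat capacity C = ρ c_p D = 1030 × 4180 × 107 = 4.61×10^8 J m⁻² K⁻¹.
τ = C / λ = 4.61×10^8 / 10.8 = 4.27×10^7 s.
Equilibrium anomaly ΔT_eq = F / λ = 27.7 / 10.8 = 2.56 K.
t = 1110 days = 9.59×10^7 s, so t/τ = 2.25.
ΔT(t) = ΔT_eq (1 − e^(−t/τ)) = 2.56 × (1 − e^−2.25) = 2.29 K.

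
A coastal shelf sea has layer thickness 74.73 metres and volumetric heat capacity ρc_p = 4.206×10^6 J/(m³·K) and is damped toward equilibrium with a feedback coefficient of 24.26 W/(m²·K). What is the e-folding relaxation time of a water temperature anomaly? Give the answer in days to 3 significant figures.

150 days

Areal heat capacity C = ρc_p × D = 4.206×10^6 × 74.73 = 3.14×10^8 J/(m^2 K).
Relaxation time τ = C / λ = 3.14×10^8 / 24.26 = 1.30×10^7 s.
In days: 1.30×10^7 s / (86400 s/day) = 150 days.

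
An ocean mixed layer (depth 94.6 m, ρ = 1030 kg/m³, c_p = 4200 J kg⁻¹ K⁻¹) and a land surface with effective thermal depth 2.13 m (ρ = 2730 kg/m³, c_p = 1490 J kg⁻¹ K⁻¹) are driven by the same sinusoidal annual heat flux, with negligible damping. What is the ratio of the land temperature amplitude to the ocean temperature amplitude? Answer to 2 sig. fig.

C_ocean = 1030 × 4200 × 94.6 = 4.09×10^8 J/(m²·K).
C_land = 2730 × 1490 × 2.13 = 8.66×10^6 J/(m²·K).
Undamped amplitude ∝ 1/C, so A_land/A_ocean = C_ocean/C_land = 47.2.

47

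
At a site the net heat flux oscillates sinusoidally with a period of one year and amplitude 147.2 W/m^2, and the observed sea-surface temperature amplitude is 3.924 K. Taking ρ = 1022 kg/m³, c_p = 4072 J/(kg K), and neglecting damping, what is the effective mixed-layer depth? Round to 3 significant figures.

ω = 2π / 3.15×10^7 s = 1.99×10^-7 s⁻¹.
Required C = F₀ / (A ω) = 147.2 / (3.924 × 1.99×10^-7) = 1.88×10^8 J/(m²·K).
D = C / (ρ c_p) = 1.88×10^8 / (1022 × 4072) = 45.2 m.

45.2 m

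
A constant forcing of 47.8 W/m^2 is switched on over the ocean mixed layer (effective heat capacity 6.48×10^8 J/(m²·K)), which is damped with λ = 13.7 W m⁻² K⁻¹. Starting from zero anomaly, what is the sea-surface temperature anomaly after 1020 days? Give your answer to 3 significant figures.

2.95 K

Areal heat capacity C = 6.48×10^8 J/(m²·K) (given).
τ = C / λ = 6.48×10^8 / 13.7 = 4.73×10^7 s.
Equilibrium anomaly ΔT_eq = F / λ = 47.8 / 13.7 = 3.49 K.
t = 1020 days = 8.81×10^7 s, so t/τ = 1.86.
ΔT(t) = ΔT_eq (1 − e^(−t/τ)) = 3.49 × (1 − e^−1.86) = 2.95 K.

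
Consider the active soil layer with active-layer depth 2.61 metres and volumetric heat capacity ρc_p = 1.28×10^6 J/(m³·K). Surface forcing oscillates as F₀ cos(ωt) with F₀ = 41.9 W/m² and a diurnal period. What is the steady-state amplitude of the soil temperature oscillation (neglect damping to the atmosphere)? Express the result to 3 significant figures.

Areal heat capacity C = ρc_p × D = 1.28×10^6 × 2.61 = 3.34×10^6 J/(m^2 K).
Angular frequency ω = 2π / T = 2π / 86400 s = 7.27×10^-5 s⁻¹.
Cω = 3.34×10^6 × 7.27×10^-5 = 243 W/(m²·K).
Amplitude A = F₀ / (Cω) = 41.9 / 243 = 0.172 K.

0.172 K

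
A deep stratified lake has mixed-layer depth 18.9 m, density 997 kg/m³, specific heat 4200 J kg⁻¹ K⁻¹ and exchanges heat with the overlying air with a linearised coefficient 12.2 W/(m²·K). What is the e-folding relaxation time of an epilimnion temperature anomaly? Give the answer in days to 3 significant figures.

Areal heat capacity C = ρ c_p D = 997 × 4200 × 18.9 = 7.91×10^7 J m⁻² K⁻¹.
Relaxation time τ = C / λ = 7.91×10^7 / 12.2 = 6.49×10^6 s.
In days: 6.49×10^6 s / (86400 s/day) = 75.1 days.

75.1 days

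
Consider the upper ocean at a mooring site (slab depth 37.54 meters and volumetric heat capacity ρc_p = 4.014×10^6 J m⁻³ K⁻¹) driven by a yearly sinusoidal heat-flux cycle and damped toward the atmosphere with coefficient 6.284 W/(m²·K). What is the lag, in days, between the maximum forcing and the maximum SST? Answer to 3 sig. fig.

79.3 days

Areal heat capacity C = ρc_p × D = 4.014×10^6 × 37.54 = 1.51×10^8 J/(m^2 K).
ω = 2π / 3.15×10^7 s = 1.99×10^-7 s⁻¹.
Phase lag φ = arctan(Cω/λ) = arctan(30.0/6.284) = 1.36 rad.
Time lag = φ / ω = 1.36 / 1.99×10^-7 = 6.85×10^6 s = 79.3 days.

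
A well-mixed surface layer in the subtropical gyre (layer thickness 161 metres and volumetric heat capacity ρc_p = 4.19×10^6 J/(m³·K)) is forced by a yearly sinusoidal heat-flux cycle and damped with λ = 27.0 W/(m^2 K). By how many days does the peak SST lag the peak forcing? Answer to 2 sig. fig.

Areal heat capacity C = ρc_p × D = 4.19×10^6 × 161 = 6.75×10^8 J m⁻² K⁻¹.
ω = 2π / 3.15×10^7 s = 1.99×10^-7 s⁻¹.
Phase lag φ = arctan(Cω/λ) = arctan(134/27.0) = 1.37 rad.
Time lag = φ / ω = 1.37 / 1.99×10^-7 = 6.89×10^6 s = 79.7 days.

80 days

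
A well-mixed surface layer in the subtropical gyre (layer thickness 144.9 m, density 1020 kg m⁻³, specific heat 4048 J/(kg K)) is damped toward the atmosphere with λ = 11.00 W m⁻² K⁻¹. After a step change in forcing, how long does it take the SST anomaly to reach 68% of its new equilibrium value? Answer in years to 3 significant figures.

Areal heat capacity C = ρ c_p D = 1020 × 4048 × 144.9 = 5.98×10^8 J/(m^2 K).
τ = C / λ = 5.98×10^8 / 11.00 = 5.44×10^7 s.
Fraction reached: 1 − e^(−t/τ) = 0.68 ⇒ t = −τ ln(1 − 0.68) = τ × 1.14.
t = 6.20×10^7 s = 1.96 years.

1.96 years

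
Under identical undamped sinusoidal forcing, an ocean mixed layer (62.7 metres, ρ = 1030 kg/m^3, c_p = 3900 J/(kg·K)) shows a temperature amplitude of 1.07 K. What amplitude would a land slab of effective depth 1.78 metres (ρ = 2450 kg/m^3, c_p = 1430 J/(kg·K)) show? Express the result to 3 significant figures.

C_ocean = 2.52×10^8 J/(m²·K); C_land = 6.24×10^6 J/(m²·K).
A ∝ 1/C ⇒ A_land = A_ocean × C_ocean/C_land = 1.07 × 40.4 = 43.2 K.

43.2 K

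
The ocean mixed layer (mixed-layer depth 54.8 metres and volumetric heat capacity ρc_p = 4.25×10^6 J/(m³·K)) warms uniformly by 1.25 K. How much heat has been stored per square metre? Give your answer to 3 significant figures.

Areal heat capacity C = ρc_p × D = 4.25×10^6 × 54.8 = 2.33×10^8 J/(m²·K).
ΔQ = C ΔT = 2.33×10^8 × 1.25 = 2.91×10^8 J/m².

2.91×10^8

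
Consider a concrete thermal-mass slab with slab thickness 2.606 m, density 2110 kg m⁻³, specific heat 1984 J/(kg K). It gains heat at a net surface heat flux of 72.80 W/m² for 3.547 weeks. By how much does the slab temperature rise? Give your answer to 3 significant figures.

14.3 K

Areal heat capacity C = ρ c_p D = 2110 × 1984 × 2.606 = 1.09×10^7 J/(m^2 K).
Net heat input Q = F Δt = 72.80 × (3.547 weeks × 6.048×10^5 s/week) = 1.56×10^8 J/m².
ΔT = Q / C = 1.56×10^8 / 1.09×10^7 = 14.3 K.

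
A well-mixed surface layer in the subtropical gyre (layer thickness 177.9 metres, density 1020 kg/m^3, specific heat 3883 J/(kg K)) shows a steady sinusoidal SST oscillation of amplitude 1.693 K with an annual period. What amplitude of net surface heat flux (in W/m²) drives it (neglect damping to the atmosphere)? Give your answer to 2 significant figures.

Areal heat capacity C = ρ c_p D = 1020 × 3883 × 177.9 = 7.05×10^8 J/(m^2 K).
ω = 2π / 3.15×10^7 s = 1.99×10^-7 s⁻¹.
Cω = 7.05×10^8 × 1.99×10^-7 = 140 W/(m²·K).
F₀ = A × Cω = 1.693 × 140 = 238 W/m².

240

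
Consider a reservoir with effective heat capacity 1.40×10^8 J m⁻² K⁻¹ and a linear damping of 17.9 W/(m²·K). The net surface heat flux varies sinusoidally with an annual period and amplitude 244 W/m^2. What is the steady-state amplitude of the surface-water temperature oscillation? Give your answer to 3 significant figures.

Areal heat capacity C = 1.40×10^8 J m⁻² K⁻¹ (given).
Angular frequency ω = 2π / T = 2π / 3.15×10^7 s = 1.99×10^-7 s⁻¹.
√((Cω)² + λ²) = √((27.9)² + 17.9²) = 33.1 W/(m²·K).
Amplitude A = F₀ / √((Cω)²+λ²) = 244 / 33.1 = 7.36 K.

7.36 K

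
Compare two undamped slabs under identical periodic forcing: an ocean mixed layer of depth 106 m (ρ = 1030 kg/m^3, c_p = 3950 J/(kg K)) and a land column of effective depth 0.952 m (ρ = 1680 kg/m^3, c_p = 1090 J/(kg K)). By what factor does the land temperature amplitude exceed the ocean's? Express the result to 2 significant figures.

C_ocean = 1030 × 3950 × 106 = 4.31×10^8 J/(m²·K).
C_land = 1680 × 1090 × 0.952 = 1.74×10^6 J/(m²·K).
Undamped amplitude ∝ 1/C, so A_land/A_ocean = C_ocean/C_land = 247.

250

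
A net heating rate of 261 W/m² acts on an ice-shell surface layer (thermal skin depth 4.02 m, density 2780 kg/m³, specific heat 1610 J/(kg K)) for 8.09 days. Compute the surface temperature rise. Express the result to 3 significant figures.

10.1 K

Areal heat capacity C = ρ c_p D = 2780 × 1610 × 4.02 = 1.80×10^7 J/(m^2 K).
Net heat input Q = F Δt = 261 × (8.09 days × 86400 s/day) = 1.82×10^8 J/m².
ΔT = Q / C = 1.82×10^8 / 1.80×10^7 = 10.1 K.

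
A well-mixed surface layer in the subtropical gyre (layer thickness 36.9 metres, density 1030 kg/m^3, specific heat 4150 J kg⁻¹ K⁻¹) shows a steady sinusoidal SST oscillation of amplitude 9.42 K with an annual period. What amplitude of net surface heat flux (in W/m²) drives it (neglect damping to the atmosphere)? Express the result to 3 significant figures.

296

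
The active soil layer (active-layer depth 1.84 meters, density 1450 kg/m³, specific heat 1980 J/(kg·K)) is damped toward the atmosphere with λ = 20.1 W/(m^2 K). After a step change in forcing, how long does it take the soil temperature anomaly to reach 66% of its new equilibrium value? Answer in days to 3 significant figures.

3.28 days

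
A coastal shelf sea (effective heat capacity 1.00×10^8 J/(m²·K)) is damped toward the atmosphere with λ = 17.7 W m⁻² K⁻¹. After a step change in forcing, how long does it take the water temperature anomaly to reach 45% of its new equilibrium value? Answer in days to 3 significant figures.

Areal heat capacity C = 1.00×10^8 J/(m²·K) (given).
τ = C / λ = 1.00×10^8 / 17.7 = 5.65×10^6 s.
Fraction reached: 1 − e^(−t/τ) = 0.45 ⇒ t = −τ ln(1 − 0.45) = τ × 0.598.
t = 3.38×10^6 s = 39.1 days.

39.1 days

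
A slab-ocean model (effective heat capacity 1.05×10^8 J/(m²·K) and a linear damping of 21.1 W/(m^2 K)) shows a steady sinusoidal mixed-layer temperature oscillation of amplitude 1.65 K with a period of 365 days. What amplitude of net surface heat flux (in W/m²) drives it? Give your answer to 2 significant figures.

49

Areal heat capacity C = 1.05×10^8 J/(m²·K) (given).
ω = 2π / 3.15×10^7 s = 1.99×10^-7 s⁻¹.
√((Cω)² + λ²) = √((20.9)² + 21.1²) = 29.7 W/(m²·K).
F₀ = A × √((Cω)²+λ²) = 1.65 × 29.7 = 49.0 W/m².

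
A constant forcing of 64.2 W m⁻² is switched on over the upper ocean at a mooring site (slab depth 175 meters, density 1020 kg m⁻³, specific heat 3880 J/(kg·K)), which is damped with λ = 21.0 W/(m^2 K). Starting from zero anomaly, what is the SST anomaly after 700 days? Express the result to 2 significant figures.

2.6 K

Areal heat capacity C = ρ c_p D = 1020 × 3880 × 175 = 6.93×10^8 J m⁻² K⁻¹.
τ = C / λ = 6.93×10^8 / 21.0 = 3.30×10^7 s.
Equilibrium anomaly ΔT_eq = F / λ = 64.2 / 21.0 = 3.06 K.
t = 700 days = 6.05×10^7 s, so t/τ = 1.83.
ΔT(t) = ΔT_eq (1 − e^(−t/τ)) = 3.06 × (1 − e^−1.83) = 2.57 K.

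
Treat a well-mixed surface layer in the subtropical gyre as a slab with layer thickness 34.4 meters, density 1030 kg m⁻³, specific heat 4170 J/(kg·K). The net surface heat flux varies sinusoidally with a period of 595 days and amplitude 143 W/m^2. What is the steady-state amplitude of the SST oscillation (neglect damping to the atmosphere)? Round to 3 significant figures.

Areal heat capacity C = ρ c_p D = 1030 × 4170 × 34.4 = 1.48×10^8 J/(m²·K).
Angular frequency ω = 2π / T = 2π / 5.14×10^7 s = 1.22×10^-7 s⁻¹.
Cω = 1.48×10^8 × 1.22×10^-7 = 18.1 W/(m²·K).
Amplitude A = F₀ / (Cω) = 143 / 18.1 = 7.92 K.

7.92 K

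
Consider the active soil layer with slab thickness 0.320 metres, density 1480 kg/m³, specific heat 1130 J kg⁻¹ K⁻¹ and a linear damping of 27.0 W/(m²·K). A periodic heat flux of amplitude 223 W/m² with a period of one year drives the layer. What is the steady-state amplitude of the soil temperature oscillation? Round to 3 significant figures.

Areal heat capacity C = ρ c_p D = 1480 × 1130 × 0.320 = 5.35×10^5 J/(m²·K).
Angular frequency ω = 2π / T = 2π / 3.15×10^7 s = 1.99×10^-7 s⁻¹.
√((Cω)² + λ²) = √((0.107)² + 27.0²) = 27.0 W/(m²·K).
Amplitude A = F₀ / √((Cω)²+λ²) = 223 / 27.0 = 8.26 K.

8.26 K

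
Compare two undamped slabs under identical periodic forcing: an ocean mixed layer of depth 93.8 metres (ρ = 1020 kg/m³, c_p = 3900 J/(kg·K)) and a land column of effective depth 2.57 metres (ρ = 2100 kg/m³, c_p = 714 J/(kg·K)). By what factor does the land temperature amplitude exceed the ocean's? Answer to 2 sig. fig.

C_ocean = 1020 × 3900 × 93.8 = 3.73×10^8 J/(m²·K).
C_land = 2100 × 714 × 2.57 = 3.85×10^6 J/(m²·K).
Undamped amplitude ∝ 1/C, so A_land/A_ocean = C_ocean/C_land = 96.8.

97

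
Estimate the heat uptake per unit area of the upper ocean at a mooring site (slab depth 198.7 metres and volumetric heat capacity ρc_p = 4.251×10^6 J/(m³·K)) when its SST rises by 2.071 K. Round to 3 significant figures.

1.75×10^9

Areal heat capacity C = ρc_p × D = 4.251×10^6 × 198.7 = 8.45×10^8 J m⁻² K⁻¹.
ΔQ = C ΔT = 8.45×10^8 × 2.071 = 1.75×10^9 J/m².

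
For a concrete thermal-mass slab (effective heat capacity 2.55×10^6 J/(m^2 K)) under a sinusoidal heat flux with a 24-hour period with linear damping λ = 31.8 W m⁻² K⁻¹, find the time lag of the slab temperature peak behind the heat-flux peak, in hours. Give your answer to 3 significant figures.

5.35 hours

Areal heat capacity C = 2.55×10^6 J/(m^2 K) (given).
ω = 2π / 86400 s = 7.27×10^-5 s⁻¹.
Phase lag φ = arctan(Cω/λ) = arctan(185/31.8) = 1.40 rad.
Time lag = φ / ω = 1.40 / 7.27×10^-5 = 19300 s = 5.35 hours.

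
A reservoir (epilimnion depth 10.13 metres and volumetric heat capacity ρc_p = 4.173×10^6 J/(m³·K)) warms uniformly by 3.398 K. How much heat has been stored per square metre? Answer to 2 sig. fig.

Areal heat capacity C = ρc_p × D = 4.173×10^6 × 10.13 = 4.23×10^7 J/(m^2 K).
ΔQ = C ΔT = 4.23×10^7 × 3.398 = 1.44×10^8 J/m².

1.4×10^8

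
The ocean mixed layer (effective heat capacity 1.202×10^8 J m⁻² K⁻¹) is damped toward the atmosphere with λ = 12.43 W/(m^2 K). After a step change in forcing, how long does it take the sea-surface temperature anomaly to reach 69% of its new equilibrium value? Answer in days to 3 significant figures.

131 days

Areal heat capacity C = 1.202×10^8 J m⁻² K⁻¹ (given).
τ = C / λ = 1.20×10^8 / 12.43 = 9.67×10^6 s.
Fraction reached: 1 − e^(−t/τ) = 0.69 ⇒ t = −τ ln(1 − 0.69) = τ × 1.17.
t = 1.13×10^7 s = 131 days.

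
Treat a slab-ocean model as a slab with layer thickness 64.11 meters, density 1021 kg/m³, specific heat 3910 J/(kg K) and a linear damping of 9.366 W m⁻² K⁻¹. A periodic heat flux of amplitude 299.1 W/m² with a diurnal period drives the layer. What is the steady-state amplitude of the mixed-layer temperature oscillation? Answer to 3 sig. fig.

0.0161 K

Areal heat capacity C = ρ c_p D = 1021 × 3910 × 64.11 = 2.56×10^8 J/(m²·K).
Angular frequency ω = 2π / T = 2π / 86400 s = 7.27×10^-5 s⁻¹.
√((Cω)² + λ²) = √((18600)² + 9.366²) = 18600 W/(m²·K).
Amplitude A = F₀ / √((Cω)²+λ²) = 299.1 / 18600 = 0.0161 K.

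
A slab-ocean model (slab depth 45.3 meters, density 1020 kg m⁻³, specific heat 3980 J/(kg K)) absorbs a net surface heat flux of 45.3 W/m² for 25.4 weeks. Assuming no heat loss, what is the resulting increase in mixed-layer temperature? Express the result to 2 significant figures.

Areal heat capacity C = ρ c_p D = 1020 × 3980 × 45.3 = 1.84×10^8 J m⁻² K⁻¹.
Net heat input Q = F Δt = 45.3 × (25.4 weeks × 6.048×10^5 s/week) = 6.96×10^8 J/m².
ΔT = Q / C = 6.96×10^8 / 1.84×10^8 = 3.78 K.

3.8 K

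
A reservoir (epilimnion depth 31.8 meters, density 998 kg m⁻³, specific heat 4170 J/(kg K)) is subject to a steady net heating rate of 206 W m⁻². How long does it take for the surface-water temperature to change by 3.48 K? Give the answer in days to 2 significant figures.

Areal heat capacity C = ρ c_p D = 998 × 4170 × 31.8 = 1.32×10^8 J m⁻² K⁻¹.
Time required: Δt = C ΔT / F = 1.32×10^8 × 3.48 / 206 = 2.24×10^6 s.
In days: 2.24×10^6 s / (86400 s/day) = 25.9 days.

26 days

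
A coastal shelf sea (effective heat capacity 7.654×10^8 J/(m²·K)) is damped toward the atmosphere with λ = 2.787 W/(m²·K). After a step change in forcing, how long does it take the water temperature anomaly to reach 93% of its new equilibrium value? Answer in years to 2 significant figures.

23 years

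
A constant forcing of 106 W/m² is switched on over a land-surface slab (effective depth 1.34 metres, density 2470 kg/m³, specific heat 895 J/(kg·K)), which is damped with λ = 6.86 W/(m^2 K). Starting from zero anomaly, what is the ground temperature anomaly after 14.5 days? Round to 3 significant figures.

Areal heat capacity C = ρ c_p D = 2470 × 895 × 1.34 = 2.96×10^6 J/(m^2 K).
τ = C / λ = 2.96×10^6 / 6.86 = 4.32×10^5 s.
Equilibrium anomaly ΔT_eq = F / λ = 106 / 6.86 = 15.5 K.
t = 14.5 days = 1.25×10^6 s, so t/τ = 2.90.
ΔT(t) = ΔT_eq (1 − e^(−t/τ)) = 15.5 × (1 − e^−2.90) = 14.6 K.

14.6 K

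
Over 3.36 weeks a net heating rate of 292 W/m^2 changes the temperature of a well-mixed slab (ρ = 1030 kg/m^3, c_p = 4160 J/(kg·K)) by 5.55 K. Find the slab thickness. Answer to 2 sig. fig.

25 m

Heat input Q = F Δt = 292 × 2.03×10^6 s = 5.93×10^8 J/m².
Required areal heat capacity C = Q / ΔT = 1.07×10^8 J/(m²·K).
Depth D = C / (ρ c_p) = 1.07×10^8 / (1030 × 4160) = 25.0 m.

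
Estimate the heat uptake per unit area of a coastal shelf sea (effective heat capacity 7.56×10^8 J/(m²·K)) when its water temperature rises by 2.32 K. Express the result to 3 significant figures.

1.75×10^9

Areal heat capacity C = 7.56×10^8 J/(m²·K) (given).
ΔQ = C ΔT = 7.56×10^8 × 2.32 = 1.75×10^9 J/m².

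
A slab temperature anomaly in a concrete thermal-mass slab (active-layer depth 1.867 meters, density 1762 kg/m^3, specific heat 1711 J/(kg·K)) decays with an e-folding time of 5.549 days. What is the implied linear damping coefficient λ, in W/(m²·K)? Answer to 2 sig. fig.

12

Areal heat capacity C = ρ c_p D = 1762 × 1711 × 1.867 = 5.63×10^6 J/(m²·K).
τ = 5.549 days = 4.79×10^5 s.
λ = C / τ = 5.63×10^6 / 4.79×10^5 = 11.7 W/(m²·K).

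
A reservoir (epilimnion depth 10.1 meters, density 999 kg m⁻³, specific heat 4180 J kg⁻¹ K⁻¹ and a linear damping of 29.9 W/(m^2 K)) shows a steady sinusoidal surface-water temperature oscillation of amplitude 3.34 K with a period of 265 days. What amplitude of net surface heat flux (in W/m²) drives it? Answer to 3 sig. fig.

Areal heat capacity C = ρ c_p D = 999 × 4180 × 10.1 = 4.22×10^7 J/(m²·K).
ω = 2π / 2.29×10^7 s = 2.74×10^-7 s⁻¹.
√((Cω)² + λ²) = √((11.6)² + 29.9²) = 32.1 W/(m²·K).
F₀ = A × √((Cω)²+λ²) = 3.34 × 32.1 = 107 W/m².

107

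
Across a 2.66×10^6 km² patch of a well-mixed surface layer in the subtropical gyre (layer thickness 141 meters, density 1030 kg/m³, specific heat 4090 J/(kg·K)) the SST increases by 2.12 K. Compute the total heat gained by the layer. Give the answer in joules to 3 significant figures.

Areal heat capacity C = ρ c_p D = 1030 × 4090 × 141 = 5.94×10^8 J m⁻² K⁻¹.
Heat per unit area: q = C ΔT = 5.94×10^8 × 2.12 = 1.26×10^9 J/m².
Total heat: Q = q × A = 1.26×10^9 × (2.66×10^6 × 10⁶ m²) = 3.35×10^21 J.

3.35×10^21 J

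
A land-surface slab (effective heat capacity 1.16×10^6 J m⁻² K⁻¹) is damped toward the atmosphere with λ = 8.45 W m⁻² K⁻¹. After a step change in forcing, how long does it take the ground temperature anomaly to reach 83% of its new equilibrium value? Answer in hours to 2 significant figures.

Areal heat capacity C = 1.16×10^6 J m⁻² K⁻¹ (given).
τ = C / λ = 1.16×10^6 / 8.45 = 1.37×10^5 s.
Fraction reached: 1 − e^(−t/τ) = 0.83 ⇒ t = −τ ln(1 − 0.83) = τ × 1.77.
t = 2.43×10^5 s = 67.6 hours.

68 hours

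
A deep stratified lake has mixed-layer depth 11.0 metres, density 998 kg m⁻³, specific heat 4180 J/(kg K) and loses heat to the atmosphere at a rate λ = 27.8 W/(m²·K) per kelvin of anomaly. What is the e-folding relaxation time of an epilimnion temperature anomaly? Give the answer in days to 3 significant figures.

Areal heat capacity C = ρ c_p D = 998 × 4180 × 11.0 = 4.59×10^7 J/(m^2 K).
Relaxation time τ = C / λ = 4.59×10^7 / 27.8 = 1.65×10^6 s.
In days: 1.65×10^6 s / (86400 s/day) = 19.1 days.

19.1 days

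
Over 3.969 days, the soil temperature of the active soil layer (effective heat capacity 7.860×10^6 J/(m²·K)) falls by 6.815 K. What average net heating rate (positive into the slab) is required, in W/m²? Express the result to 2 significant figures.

Areal heat capacity C = 7.860×10^6 J/(m²·K) (given).
Required heat per unit area: Q = C ΔT = 7.86×10^6 × -6.815 = -5.36×10^7 J/m².
Flux F = Q / Δt = -5.36×10^7 / 3.43×10^5 s = -156 W/m².

-160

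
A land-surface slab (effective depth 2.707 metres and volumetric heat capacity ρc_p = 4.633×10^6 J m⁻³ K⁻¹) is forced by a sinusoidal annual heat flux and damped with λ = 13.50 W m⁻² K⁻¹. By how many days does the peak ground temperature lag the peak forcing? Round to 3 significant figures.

10.6 days

Areal heat capacity C = ρc_p × D = 4.633×10^6 × 2.707 = 1.25×10^7 J/(m²·K).
ω = 2π / 3.15×10^7 s = 1.99×10^-7 s⁻¹.
Phase lag φ = arctan(Cω/λ) = arctan(2.50/13.50) = 0.183 rad.
Time lag = φ / ω = 0.183 / 1.99×10^-7 = 9.19×10^5 s = 10.6 days.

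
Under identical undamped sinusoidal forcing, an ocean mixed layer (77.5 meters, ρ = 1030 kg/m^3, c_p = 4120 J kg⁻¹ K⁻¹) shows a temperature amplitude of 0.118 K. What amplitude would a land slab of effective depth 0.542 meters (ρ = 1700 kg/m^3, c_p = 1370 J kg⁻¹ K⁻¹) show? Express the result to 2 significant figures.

C_ocean = 3.29×10^8 J/(m²·K); C_land = 1.26×10^6 J/(m²·K).
A ∝ 1/C ⇒ A_land = A_ocean × C_ocean/C_land = 0.118 × 261 = 30.7 K.

31 K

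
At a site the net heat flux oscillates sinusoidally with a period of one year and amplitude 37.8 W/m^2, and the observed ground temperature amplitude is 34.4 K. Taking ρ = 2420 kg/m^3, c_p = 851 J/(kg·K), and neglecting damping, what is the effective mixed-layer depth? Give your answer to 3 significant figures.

2.68 m

ω = 2π / 3.15×10^7 s = 1.99×10^-7 s⁻¹.
Required C = F₀ / (A ω) = 37.8 / (34.4 × 1.99×10^-7) = 5.52×10^6 J/(m²·K).
D = C / (ρ c_p) = 5.52×10^6 / (2420 × 851) = 2.68 m.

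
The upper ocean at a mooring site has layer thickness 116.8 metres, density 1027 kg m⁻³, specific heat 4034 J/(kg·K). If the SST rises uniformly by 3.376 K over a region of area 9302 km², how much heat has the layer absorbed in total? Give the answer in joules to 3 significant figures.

Areal heat capacity C = ρ c_p D = 1027 × 4034 × 116.8 = 4.84×10^8 J m⁻² K⁻¹.
Heat per unit area: q = C ΔT = 4.84×10^8 × 3.376 = 1.63×10^9 J/m².
Total heat: Q = q × A = 1.63×10^9 × (9302 × 10⁶ m²) = 1.52×10^19 J.

1.52×10^19 J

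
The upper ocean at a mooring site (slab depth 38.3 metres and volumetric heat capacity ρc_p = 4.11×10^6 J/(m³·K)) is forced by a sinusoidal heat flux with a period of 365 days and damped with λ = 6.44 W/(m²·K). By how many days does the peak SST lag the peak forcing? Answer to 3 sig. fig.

79.5 days

Areal heat capacity C = ρc_p × D = 4.11×10^6 × 38.3 = 1.57×10^8 J m⁻² K⁻¹.
ω = 2π / 3.15×10^7 s = 1.99×10^-7 s⁻¹.
Phase lag φ = arctan(Cω/λ) = arctan(31.4/6.44) = 1.37 rad.
Time lag = φ / ω = 1.37 / 1.99×10^-7 = 6.87×10^6 s = 79.5 days.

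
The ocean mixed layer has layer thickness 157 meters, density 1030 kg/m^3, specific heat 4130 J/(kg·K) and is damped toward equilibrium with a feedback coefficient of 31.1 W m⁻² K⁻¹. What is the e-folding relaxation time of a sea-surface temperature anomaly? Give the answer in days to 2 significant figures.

250 days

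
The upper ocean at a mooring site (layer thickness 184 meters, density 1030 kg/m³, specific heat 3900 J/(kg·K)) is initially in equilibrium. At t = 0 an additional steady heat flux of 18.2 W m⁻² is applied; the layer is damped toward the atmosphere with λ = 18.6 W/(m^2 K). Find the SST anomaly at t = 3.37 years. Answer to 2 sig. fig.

Areal heat capacity C = ρ c_p D = 1030 × 3900 × 184 = 7.39×10^8 J m⁻² K⁻¹.
τ = C / λ = 7.39×10^8 / 18.6 = 3.97×10^7 s.
Equilibrium anomaly ΔT_eq = F / λ = 18.2 / 18.6 = 0.978 K.
t = 3.37 years = 1.06×10^8 s, so t/τ = 2.68.
ΔT(t) = ΔT_eq (1 − e^(−t/τ)) = 0.978 × (1 − e^−2.68) = 0.911 K.

0.91 K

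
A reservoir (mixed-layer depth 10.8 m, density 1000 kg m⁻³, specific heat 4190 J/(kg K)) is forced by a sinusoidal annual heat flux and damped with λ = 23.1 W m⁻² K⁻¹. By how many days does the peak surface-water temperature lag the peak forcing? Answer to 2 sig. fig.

Areal heat capacity C = ρ c_p D = 1000 × 4190 × 10.8 = 4.53×10^7 J m⁻² K⁻¹.
ω = 2π / 3.15×10^7 s = 1.99×10^-7 s⁻¹.
Phase lag φ = arctan(Cω/λ) = arctan(9.02/23.1) = 0.372 rad.
Time lag = φ / ω = 0.372 / 1.99×10^-7 = 1.87×10^6 s = 21.6 days.

22 days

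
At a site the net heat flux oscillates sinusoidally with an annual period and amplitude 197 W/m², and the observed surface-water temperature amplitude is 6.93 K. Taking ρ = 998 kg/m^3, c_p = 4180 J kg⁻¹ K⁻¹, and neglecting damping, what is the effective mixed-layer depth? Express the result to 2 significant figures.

ω = 2π / 3.15×10^7 s = 1.99×10^-7 s⁻¹.
Required C = F₀ / (A ω) = 197 / (6.93 × 1.99×10^-7) = 1.43×10^8 J/(m²·K).
D = C / (ρ c_p) = 1.43×10^8 / (998 × 4180) = 34.2 m.

34 m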